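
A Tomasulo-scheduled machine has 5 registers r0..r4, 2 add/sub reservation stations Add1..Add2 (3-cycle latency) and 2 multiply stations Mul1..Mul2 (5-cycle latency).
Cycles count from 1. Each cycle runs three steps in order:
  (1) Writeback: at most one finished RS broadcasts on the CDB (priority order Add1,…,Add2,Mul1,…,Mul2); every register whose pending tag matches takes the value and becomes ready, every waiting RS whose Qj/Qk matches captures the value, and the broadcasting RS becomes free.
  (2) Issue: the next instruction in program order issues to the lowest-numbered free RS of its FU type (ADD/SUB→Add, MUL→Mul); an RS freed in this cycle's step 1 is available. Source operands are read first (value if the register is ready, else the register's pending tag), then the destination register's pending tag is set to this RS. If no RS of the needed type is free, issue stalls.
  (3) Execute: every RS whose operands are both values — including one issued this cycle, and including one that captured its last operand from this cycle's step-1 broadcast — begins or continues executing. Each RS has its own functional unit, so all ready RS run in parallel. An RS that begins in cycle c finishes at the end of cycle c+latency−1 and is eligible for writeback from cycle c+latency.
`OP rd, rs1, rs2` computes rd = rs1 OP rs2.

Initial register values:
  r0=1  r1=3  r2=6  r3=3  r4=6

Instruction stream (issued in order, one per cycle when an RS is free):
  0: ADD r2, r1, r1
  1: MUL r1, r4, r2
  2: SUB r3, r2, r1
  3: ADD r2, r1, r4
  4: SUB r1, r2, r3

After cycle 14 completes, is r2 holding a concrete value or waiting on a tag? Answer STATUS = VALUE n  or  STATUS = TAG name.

  c1: issue ADD r2<-Add1  regs: r0:1,r1:3,r2:Add1,r3:3,r4:6
  c2: issue MUL r1<-Mul1  regs: r0:1,r1:Mul1,r2:Add1,r3:3,r4:6
  c3: issue SUB r3<-Add2  regs: r0:1,r1:Mul1,r2:Add1,r3:Add2,r4:6
  c4: CDB Add1=6; issue ADD r2<-Add1  regs: r0:1,r1:Mul1,r2:Add1,r3:Add2,r4:6
  c5: stall  regs: r0:1,r1:Mul1,r2:Add1,r3:Add2,r4:6
  c6: stall  regs: r0:1,r1:Mul1,r2:Add1,r3:Add2,r4:6
  c7: stall  regs: r0:1,r1:Mul1,r2:Add1,r3:Add2,r4:6
  c8: stall  regs: r0:1,r1:Mul1,r2:Add1,r3:Add2,r4:6
  c9: CDB Mul1=36; stall  regs: r0:1,r1:36,r2:Add1,r3:Add2,r4:6
  c10: stall  regs: r0:1,r1:36,r2:Add1,r3:Add2,r4:6
  c11: stall  regs: r0:1,r1:36,r2:Add1,r3:Add2,r4:6
  c12: CDB Add1=42; issue SUB r1<-Add1  regs: r0:1,r1:Add1,r2:42,r3:Add2,r4:6
  c13: CDB Add2=-30  regs: r0:1,r1:Add1,r2:42,r3:-30,r4:6
  c14: -  regs: r0:1,r1:Add1,r2:42,r3:-30,r4:6

STATUS = VALUE 42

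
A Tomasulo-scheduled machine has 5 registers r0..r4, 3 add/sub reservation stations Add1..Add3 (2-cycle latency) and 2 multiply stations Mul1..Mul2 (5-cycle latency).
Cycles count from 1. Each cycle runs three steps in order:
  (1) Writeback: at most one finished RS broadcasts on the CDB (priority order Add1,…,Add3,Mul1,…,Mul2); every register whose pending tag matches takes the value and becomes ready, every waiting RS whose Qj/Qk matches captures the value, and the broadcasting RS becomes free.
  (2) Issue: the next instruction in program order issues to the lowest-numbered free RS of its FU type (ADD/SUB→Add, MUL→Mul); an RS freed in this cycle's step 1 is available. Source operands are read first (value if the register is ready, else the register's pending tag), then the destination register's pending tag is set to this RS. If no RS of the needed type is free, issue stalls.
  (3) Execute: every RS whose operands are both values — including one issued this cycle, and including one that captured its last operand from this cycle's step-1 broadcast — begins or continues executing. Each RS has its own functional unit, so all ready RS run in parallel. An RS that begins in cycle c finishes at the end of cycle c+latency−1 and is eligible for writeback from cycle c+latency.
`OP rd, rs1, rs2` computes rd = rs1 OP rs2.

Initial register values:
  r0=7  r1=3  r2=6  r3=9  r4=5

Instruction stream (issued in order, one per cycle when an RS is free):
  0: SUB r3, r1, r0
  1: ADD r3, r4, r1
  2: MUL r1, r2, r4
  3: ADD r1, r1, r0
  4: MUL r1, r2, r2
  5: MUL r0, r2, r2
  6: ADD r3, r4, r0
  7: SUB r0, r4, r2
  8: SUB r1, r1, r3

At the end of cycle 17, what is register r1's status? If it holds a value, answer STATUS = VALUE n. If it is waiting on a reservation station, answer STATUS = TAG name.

STATUS = VALUE -5

  c1: issue SUB r3<-Add1  regs: r0:7,r1:3,r2:6,r3:Add1,r4:5
  c2: issue ADD r3<-Add2  regs: r0:7,r1:3,r2:6,r3:Add2,r4:5
  c3: CDB Add1=-4; issue MUL r1<-Mul1  regs: r0:7,r1:Mul1,r2:6,r3:Add2,r4:5
  c4: CDB Add2=8; issue ADD r1<-Add1  regs: r0:7,r1:Add1,r2:6,r3:8,r4:5
  c5: issue MUL r1<-Mul2  regs: r0:7,r1:Mul2,r2:6,r3:8,r4:5
  c6: stall  regs: r0:7,r1:Mul2,r2:6,r3:8,r4:5
  c7: stall  regs: r0:7,r1:Mul2,r2:6,r3:8,r4:5
  c8: CDB Mul1=30; issue MUL r0<-Mul1  regs: r0:Mul1,r1:Mul2,r2:6,r3:8,r4:5
  c9: issue ADD r3<-Add2  regs: r0:Mul1,r1:Mul2,r2:6,r3:Add2,r4:5
  c10: CDB Add1=37; issue SUB r0<-Add1  regs: r0:Add1,r1:Mul2,r2:6,r3:Add2,r4:5
  c11: CDB Mul2=36; issue SUB r1<-Add3  regs: r0:Add1,r1:Add3,r2:6,r3:Add2,r4:5
  c12: CDB Add1=-1  regs: r0:-1,r1:Add3,r2:6,r3:Add2,r4:5
  c13: CDB Mul1=36  regs: r0:-1,r1:Add3,r2:6,r3:Add2,r4:5
  c14: -  regs: r0:-1,r1:Add3,r2:6,r3:Add2,r4:5
  c15: CDB Add2=41  regs: r0:-1,r1:Add3,r2:6,r3:41,r4:5
  c16: -  regs: r0:-1,r1:Add3,r2:6,r3:41,r4:5
  c17: CDB Add3=-5  regs: r0:-1,r1:-5,r2:6,r3:41,r4:5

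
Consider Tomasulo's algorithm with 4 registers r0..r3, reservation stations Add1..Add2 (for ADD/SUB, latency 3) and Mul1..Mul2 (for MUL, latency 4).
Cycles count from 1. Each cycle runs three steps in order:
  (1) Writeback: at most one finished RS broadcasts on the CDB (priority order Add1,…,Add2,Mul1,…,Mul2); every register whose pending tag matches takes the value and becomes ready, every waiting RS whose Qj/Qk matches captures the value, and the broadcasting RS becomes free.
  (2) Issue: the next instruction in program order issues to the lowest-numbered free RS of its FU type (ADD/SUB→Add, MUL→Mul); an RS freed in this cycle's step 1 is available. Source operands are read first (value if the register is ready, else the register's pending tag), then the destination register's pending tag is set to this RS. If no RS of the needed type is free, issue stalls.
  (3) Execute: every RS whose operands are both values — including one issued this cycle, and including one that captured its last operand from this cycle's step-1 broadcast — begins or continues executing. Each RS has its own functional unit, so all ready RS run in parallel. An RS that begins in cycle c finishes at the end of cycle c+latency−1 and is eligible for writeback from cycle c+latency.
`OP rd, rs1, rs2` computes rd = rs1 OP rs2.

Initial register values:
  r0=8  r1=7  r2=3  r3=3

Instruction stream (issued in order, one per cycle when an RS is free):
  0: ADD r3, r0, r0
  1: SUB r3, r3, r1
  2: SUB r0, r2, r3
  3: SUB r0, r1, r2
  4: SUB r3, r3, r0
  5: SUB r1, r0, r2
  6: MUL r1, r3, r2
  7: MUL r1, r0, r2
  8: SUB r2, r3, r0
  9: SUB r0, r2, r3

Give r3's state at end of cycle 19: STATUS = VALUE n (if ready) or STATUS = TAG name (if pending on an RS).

STATUS = VALUE 5

  c1: issue ADD r3<-Add1  regs: r0:8,r1:7,r2:3,r3:Add1
  c2: issue SUB r3<-Add2  regs: r0:8,r1:7,r2:3,r3:Add2
  c3: stall  regs: r0:8,r1:7,r2:3,r3:Add2
  c4: CDB Add1=16; issue SUB r0<-Add1  regs: r0:Add1,r1:7,r2:3,r3:Add2
  c5: stall  regs: r0:Add1,r1:7,r2:3,r3:Add2
  c6: stall  regs: r0:Add1,r1:7,r2:3,r3:Add2
  c7: CDB Add2=9; issue SUB r0<-Add2  regs: r0:Add2,r1:7,r2:3,r3:9
  c8: stall  regs: r0:Add2,r1:7,r2:3,r3:9
  c9: stall  regs: r0:Add2,r1:7,r2:3,r3:9
  c10: CDB Add1=-6; issue SUB r3<-Add1  regs: r0:Add2,r1:7,r2:3,r3:Add1
  c11: CDB Add2=4; issue SUB r1<-Add2  regs: r0:4,r1:Add2,r2:3,r3:Add1
  c12: issue MUL r1<-Mul1  regs: r0:4,r1:Mul1,r2:3,r3:Add1
  c13: issue MUL r1<-Mul2  regs: r0:4,r1:Mul2,r2:3,r3:Add1
  c14: CDB Add1=5; issue SUB r2<-Add1  regs: r0:4,r1:Mul2,r2:Add1,r3:5
  c15: CDB Add2=1; issue SUB r0<-Add2  regs: r0:Add2,r1:Mul2,r2:Add1,r3:5
  c16: -  regs: r0:Add2,r1:Mul2,r2:Add1,r3:5
  c17: CDB Add1=1  regs: r0:Add2,r1:Mul2,r2:1,r3:5
  c18: CDB Mul1=15  regs: r0:Add2,r1:Mul2,r2:1,r3:5
  c19: CDB Mul2=12  regs: r0:Add2,r1:12,r2:1,r3:5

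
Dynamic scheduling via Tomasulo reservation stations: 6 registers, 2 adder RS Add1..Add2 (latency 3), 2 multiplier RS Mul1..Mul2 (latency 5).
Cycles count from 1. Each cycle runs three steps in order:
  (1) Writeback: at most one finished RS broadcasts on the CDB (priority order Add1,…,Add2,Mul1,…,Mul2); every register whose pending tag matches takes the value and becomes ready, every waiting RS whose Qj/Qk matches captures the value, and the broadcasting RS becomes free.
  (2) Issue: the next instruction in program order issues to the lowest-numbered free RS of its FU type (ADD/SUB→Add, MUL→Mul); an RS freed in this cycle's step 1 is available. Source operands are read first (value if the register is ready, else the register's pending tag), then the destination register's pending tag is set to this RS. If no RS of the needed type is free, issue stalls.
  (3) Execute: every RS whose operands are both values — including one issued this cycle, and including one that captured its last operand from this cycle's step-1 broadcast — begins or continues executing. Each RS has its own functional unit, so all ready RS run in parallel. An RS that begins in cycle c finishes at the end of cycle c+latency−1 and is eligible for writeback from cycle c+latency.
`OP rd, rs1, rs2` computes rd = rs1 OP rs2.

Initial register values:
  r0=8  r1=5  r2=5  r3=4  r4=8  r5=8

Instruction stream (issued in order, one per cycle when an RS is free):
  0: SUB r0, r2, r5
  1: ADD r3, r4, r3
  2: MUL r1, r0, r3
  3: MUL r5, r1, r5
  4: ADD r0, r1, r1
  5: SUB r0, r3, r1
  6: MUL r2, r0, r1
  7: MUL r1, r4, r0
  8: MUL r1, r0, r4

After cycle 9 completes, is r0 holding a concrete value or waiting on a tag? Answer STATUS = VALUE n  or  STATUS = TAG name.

c1: issue SUB r0<-Add1 | r0:Add1,r1:5,r2:5,r3:4,r4:8,r5:8
c2: issue ADD r3<-Add2 | r0:Add1,r1:5,r2:5,r3:Add2,r4:8,r5:8
c3: issue MUL r1<-Mul1 | r0:Add1,r1:Mul1,r2:5,r3:Add2,r4:8,r5:8
c4: CDB Add1=-3; issue MUL r5<-Mul2 | r0:-3,r1:Mul1,r2:5,r3:Add2,r4:8,r5:Mul2
c5: CDB Add2=12; issue ADD r0<-Add1 | r0:Add1,r1:Mul1,r2:5,r3:12,r4:8,r5:Mul2
c6: issue SUB r0<-Add2 | r0:Add2,r1:Mul1,r2:5,r3:12,r4:8,r5:Mul2
c7: stall | r0:Add2,r1:Mul1,r2:5,r3:12,r4:8,r5:Mul2
c8: stall | r0:Add2,r1:Mul1,r2:5,r3:12,r4:8,r5:Mul2
c9: stall | r0:Add2,r1:Mul1,r2:5,r3:12,r4:8,r5:Mul2

STATUS = TAG Add2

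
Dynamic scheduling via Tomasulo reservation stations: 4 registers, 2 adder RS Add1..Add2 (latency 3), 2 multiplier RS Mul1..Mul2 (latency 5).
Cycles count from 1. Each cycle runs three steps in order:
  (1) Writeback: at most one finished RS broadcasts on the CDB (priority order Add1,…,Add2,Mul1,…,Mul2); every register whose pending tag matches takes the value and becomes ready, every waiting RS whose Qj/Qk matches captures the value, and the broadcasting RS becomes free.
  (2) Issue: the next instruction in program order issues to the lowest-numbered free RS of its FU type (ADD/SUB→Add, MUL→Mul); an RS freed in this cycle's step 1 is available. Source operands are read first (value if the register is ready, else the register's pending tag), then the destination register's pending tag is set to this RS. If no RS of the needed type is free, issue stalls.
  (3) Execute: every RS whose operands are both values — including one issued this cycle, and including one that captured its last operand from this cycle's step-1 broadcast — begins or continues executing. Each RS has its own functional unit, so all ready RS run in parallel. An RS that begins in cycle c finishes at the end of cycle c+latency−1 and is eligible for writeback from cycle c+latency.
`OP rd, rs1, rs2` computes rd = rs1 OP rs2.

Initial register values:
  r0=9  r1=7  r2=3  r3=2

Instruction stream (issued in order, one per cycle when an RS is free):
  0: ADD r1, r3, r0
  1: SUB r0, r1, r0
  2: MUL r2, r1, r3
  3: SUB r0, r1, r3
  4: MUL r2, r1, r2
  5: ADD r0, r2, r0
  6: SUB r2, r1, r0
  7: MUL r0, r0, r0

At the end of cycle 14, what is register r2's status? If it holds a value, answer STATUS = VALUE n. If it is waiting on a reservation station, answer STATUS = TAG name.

cycle 1: issue ADD r1<-Add1 // r0:9,r1:Add1,r2:3,r3:2
cycle 2: issue SUB r0<-Add2 // r0:Add2,r1:Add1,r2:3,r3:2
cycle 3: issue MUL r2<-Mul1 // r0:Add2,r1:Add1,r2:Mul1,r3:2
cycle 4: CDB Add1=11; issue SUB r0<-Add1 // r0:Add1,r1:11,r2:Mul1,r3:2
cycle 5: issue MUL r2<-Mul2 // r0:Add1,r1:11,r2:Mul2,r3:2
cycle 6: stall // r0:Add1,r1:11,r2:Mul2,r3:2
cycle 7: CDB Add1=9; issue ADD r0<-Add1 // r0:Add1,r1:11,r2:Mul2,r3:2
cycle 8: CDB Add2=2; issue SUB r2<-Add2 // r0:Add1,r1:11,r2:Add2,r3:2
cycle 9: CDB Mul1=22; issue MUL r0<-Mul1 // r0:Mul1,r1:11,r2:Add2,r3:2
cycle 10: - // r0:Mul1,r1:11,r2:Add2,r3:2
cycle 11: - // r0:Mul1,r1:11,r2:Add2,r3:2
cycle 12: - // r0:Mul1,r1:11,r2:Add2,r3:2
cycle 13: - // r0:Mul1,r1:11,r2:Add2,r3:2
cycle 14: CDB Mul2=242 // r0:Mul1,r1:11,r2:Add2,r3:2

STATUS = TAG Add2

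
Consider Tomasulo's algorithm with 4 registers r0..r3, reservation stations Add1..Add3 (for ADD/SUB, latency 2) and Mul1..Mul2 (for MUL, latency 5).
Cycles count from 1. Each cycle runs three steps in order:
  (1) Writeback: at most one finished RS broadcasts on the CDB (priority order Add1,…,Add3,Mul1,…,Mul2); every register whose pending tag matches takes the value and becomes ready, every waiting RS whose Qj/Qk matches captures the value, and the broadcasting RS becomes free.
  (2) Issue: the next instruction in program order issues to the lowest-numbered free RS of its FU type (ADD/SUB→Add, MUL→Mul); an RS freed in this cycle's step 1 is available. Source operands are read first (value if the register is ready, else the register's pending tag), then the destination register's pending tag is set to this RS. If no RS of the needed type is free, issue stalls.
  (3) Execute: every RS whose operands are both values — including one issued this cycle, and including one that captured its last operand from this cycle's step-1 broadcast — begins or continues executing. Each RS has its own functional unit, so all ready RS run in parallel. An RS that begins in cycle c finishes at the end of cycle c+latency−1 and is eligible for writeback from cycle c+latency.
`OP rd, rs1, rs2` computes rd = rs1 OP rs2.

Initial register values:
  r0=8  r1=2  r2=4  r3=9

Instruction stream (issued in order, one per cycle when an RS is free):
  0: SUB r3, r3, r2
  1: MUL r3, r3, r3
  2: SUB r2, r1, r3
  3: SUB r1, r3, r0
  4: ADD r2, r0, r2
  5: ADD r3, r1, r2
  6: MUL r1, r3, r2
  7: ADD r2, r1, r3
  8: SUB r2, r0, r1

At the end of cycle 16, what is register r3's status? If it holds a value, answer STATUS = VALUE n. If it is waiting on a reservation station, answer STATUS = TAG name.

  c1: issue SUB r3<-Add1  regs: r0:8,r1:2,r2:4,r3:Add1
  c2: issue MUL r3<-Mul1  regs: r0:8,r1:2,r2:4,r3:Mul1
  c3: CDB Add1=5; issue SUB r2<-Add1  regs: r0:8,r1:2,r2:Add1,r3:Mul1
  c4: issue SUB r1<-Add2  regs: r0:8,r1:Add2,r2:Add1,r3:Mul1
  c5: issue ADD r2<-Add3  regs: r0:8,r1:Add2,r2:Add3,r3:Mul1
  c6: stall  regs: r0:8,r1:Add2,r2:Add3,r3:Mul1
  c7: stall  regs: r0:8,r1:Add2,r2:Add3,r3:Mul1
  c8: CDB Mul1=25; stall  regs: r0:8,r1:Add2,r2:Add3,r3:25
  c9: stall  regs: r0:8,r1:Add2,r2:Add3,r3:25
  c10: CDB Add1=-23; issue ADD r3<-Add1  regs: r0:8,r1:Add2,r2:Add3,r3:Add1
  c11: CDB Add2=17; issue MUL r1<-Mul1  regs: r0:8,r1:Mul1,r2:Add3,r3:Add1
  c12: CDB Add3=-15; issue ADD r2<-Add2  regs: r0:8,r1:Mul1,r2:Add2,r3:Add1
  c13: issue SUB r2<-Add3  regs: r0:8,r1:Mul1,r2:Add3,r3:Add1
  c14: CDB Add1=2  regs: r0:8,r1:Mul1,r2:Add3,r3:2
  c15: -  regs: r0:8,r1:Mul1,r2:Add3,r3:2
  c16: -  regs: r0:8,r1:Mul1,r2:Add3,r3:2

STATUS = VALUE 2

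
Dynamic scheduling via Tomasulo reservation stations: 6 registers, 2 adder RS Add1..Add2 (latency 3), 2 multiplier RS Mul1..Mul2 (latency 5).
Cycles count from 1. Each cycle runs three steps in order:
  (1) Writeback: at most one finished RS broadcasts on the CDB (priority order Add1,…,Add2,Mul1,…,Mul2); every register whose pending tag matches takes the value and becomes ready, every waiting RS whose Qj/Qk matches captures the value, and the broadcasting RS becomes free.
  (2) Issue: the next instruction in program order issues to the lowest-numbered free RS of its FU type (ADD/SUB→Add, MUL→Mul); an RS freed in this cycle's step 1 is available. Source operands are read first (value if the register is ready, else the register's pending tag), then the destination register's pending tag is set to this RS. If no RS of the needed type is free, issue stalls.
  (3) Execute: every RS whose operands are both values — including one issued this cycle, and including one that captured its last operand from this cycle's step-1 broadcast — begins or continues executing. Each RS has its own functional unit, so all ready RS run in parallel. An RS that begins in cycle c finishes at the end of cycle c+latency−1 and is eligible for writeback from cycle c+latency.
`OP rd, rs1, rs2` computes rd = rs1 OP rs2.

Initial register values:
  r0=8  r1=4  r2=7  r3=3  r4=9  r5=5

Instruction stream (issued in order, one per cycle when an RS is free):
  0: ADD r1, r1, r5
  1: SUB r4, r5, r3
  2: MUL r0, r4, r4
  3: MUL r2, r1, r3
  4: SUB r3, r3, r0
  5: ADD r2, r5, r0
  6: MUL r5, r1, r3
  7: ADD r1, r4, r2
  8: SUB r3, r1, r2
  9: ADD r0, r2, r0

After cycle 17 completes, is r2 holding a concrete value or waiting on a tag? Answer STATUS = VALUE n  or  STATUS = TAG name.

STATUS = VALUE 9

c1: issue ADD r1<-Add1 | r0:8,r1:Add1,r2:7,r3:3,r4:9,r5:5
c2: issue SUB r4<-Add2 | r0:8,r1:Add1,r2:7,r3:3,r4:Add2,r5:5
c3: issue MUL r0<-Mul1 | r0:Mul1,r1:Add1,r2:7,r3:3,r4:Add2,r5:5
c4: CDB Add1=9; issue MUL r2<-Mul2 | r0:Mul1,r1:9,r2:Mul2,r3:3,r4:Add2,r5:5
c5: CDB Add2=2; issue SUB r3<-Add1 | r0:Mul1,r1:9,r2:Mul2,r3:Add1,r4:2,r5:5
c6: issue ADD r2<-Add2 | r0:Mul1,r1:9,r2:Add2,r3:Add1,r4:2,r5:5
c7: stall | r0:Mul1,r1:9,r2:Add2,r3:Add1,r4:2,r5:5
c8: stall | r0:Mul1,r1:9,r2:Add2,r3:Add1,r4:2,r5:5
c9: CDB Mul2=27; issue MUL r5<-Mul2 | r0:Mul1,r1:9,r2:Add2,r3:Add1,r4:2,r5:Mul2
c10: CDB Mul1=4; stall | r0:4,r1:9,r2:Add2,r3:Add1,r4:2,r5:Mul2
c11: stall | r0:4,r1:9,r2:Add2,r3:Add1,r4:2,r5:Mul2
c12: stall | r0:4,r1:9,r2:Add2,r3:Add1,r4:2,r5:Mul2
c13: CDB Add1=-1; issue ADD r1<-Add1 | r0:4,r1:Add1,r2:Add2,r3:-1,r4:2,r5:Mul2
c14: CDB Add2=9; issue SUB r3<-Add2 | r0:4,r1:Add1,r2:9,r3:Add2,r4:2,r5:Mul2
c15: stall | r0:4,r1:Add1,r2:9,r3:Add2,r4:2,r5:Mul2
c16: stall | r0:4,r1:Add1,r2:9,r3:Add2,r4:2,r5:Mul2
c17: CDB Add1=11; issue ADD r0<-Add1 | r0:Add1,r1:11,r2:9,r3:Add2,r4:2,r5:Mul2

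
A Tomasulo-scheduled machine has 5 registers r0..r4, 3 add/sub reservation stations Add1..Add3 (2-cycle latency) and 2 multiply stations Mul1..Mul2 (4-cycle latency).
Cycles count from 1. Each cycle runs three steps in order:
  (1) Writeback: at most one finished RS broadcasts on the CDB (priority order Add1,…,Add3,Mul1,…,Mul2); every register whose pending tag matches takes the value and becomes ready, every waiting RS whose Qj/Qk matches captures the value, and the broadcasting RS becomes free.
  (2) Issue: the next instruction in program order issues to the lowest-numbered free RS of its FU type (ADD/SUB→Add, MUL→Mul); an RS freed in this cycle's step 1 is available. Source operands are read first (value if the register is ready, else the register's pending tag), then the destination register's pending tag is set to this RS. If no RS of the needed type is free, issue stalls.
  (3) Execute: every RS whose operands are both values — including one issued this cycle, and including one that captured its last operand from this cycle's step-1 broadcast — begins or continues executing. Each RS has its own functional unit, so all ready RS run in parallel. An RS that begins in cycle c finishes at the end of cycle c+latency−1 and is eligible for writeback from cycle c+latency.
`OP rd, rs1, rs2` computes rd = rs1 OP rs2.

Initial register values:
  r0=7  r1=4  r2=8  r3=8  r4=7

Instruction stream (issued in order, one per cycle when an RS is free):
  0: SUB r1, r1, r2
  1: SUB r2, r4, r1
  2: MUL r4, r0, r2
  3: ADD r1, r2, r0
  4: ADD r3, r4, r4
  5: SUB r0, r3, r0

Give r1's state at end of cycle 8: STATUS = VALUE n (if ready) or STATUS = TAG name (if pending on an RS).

c1: issue SUB r1<-Add1 | r0:7,r1:Add1,r2:8,r3:8,r4:7
c2: issue SUB r2<-Add2 | r0:7,r1:Add1,r2:Add2,r3:8,r4:7
c3: CDB Add1=-4; issue MUL r4<-Mul1 | r0:7,r1:-4,r2:Add2,r3:8,r4:Mul1
c4: issue ADD r1<-Add1 | r0:7,r1:Add1,r2:Add2,r3:8,r4:Mul1
c5: CDB Add2=11; issue ADD r3<-Add2 | r0:7,r1:Add1,r2:11,r3:Add2,r4:Mul1
c6: issue SUB r0<-Add3 | r0:Add3,r1:Add1,r2:11,r3:Add2,r4:Mul1
c7: CDB Add1=18 | r0:Add3,r1:18,r2:11,r3:Add2,r4:Mul1
c8: - | r0:Add3,r1:18,r2:11,r3:Add2,r4:Mul1

STATUS = VALUE 18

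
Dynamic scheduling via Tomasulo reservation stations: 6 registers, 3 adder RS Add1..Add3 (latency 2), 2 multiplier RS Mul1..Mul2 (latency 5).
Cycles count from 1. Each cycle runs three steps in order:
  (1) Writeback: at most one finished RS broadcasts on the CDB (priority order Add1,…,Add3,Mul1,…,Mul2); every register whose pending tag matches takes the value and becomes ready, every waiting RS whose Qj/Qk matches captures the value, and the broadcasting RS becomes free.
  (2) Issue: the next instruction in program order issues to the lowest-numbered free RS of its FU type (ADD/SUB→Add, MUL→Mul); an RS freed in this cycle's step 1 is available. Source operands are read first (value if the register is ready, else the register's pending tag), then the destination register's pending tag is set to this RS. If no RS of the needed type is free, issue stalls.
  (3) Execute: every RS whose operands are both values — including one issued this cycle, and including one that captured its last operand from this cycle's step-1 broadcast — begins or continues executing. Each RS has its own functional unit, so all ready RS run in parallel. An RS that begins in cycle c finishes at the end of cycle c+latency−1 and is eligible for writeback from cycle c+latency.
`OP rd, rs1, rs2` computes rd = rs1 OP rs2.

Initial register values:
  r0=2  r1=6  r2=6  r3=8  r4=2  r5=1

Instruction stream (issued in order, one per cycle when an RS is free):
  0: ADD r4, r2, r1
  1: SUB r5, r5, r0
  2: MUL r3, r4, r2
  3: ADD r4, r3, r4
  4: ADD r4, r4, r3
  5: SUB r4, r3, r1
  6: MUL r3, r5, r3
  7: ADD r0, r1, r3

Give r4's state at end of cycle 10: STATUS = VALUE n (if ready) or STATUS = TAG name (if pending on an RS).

c1: issue ADD r4<-Add1 | r0:2,r1:6,r2:6,r3:8,r4:Add1,r5:1
c2: issue SUB r5<-Add2 | r0:2,r1:6,r2:6,r3:8,r4:Add1,r5:Add2
c3: CDB Add1=12; issue MUL r3<-Mul1 | r0:2,r1:6,r2:6,r3:Mul1,r4:12,r5:Add2
c4: CDB Add2=-1; issue ADD r4<-Add1 | r0:2,r1:6,r2:6,r3:Mul1,r4:Add1,r5:-1
c5: issue ADD r4<-Add2 | r0:2,r1:6,r2:6,r3:Mul1,r4:Add2,r5:-1
c6: issue SUB r4<-Add3 | r0:2,r1:6,r2:6,r3:Mul1,r4:Add3,r5:-1
c7: issue MUL r3<-Mul2 | r0:2,r1:6,r2:6,r3:Mul2,r4:Add3,r5:-1
c8: CDB Mul1=72; stall | r0:2,r1:6,r2:6,r3:Mul2,r4:Add3,r5:-1
c9: stall | r0:2,r1:6,r2:6,r3:Mul2,r4:Add3,r5:-1
c10: CDB Add1=84; issue ADD r0<-Add1 | r0:Add1,r1:6,r2:6,r3:Mul2,r4:Add3,r5:-1

STATUS = TAG Add3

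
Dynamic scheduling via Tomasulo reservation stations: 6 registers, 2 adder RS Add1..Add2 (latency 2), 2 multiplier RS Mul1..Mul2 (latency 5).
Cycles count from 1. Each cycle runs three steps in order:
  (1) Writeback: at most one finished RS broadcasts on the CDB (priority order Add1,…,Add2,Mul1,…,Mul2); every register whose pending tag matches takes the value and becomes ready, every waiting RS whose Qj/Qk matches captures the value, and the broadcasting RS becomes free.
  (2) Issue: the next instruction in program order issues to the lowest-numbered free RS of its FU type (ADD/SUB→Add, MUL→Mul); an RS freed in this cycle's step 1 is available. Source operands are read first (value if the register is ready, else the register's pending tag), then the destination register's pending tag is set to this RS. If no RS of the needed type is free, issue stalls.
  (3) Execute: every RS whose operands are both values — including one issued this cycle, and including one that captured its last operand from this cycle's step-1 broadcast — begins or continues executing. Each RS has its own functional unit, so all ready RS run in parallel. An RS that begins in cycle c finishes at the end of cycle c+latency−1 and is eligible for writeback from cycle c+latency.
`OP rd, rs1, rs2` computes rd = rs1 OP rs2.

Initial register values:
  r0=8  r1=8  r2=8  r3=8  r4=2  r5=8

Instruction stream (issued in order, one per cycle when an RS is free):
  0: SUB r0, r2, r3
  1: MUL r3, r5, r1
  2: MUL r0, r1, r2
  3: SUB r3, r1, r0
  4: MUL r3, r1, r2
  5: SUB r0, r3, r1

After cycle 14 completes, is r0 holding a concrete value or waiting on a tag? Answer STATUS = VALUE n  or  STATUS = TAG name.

  c1: issue SUB r0<-Add1  regs: r0:Add1,r1:8,r2:8,r3:8,r4:2,r5:8
  c2: issue MUL r3<-Mul1  regs: r0:Add1,r1:8,r2:8,r3:Mul1,r4:2,r5:8
  c3: CDB Add1=0; issue MUL r0<-Mul2  regs: r0:Mul2,r1:8,r2:8,r3:Mul1,r4:2,r5:8
  c4: issue SUB r3<-Add1  regs: r0:Mul2,r1:8,r2:8,r3:Add1,r4:2,r5:8
  c5: stall  regs: r0:Mul2,r1:8,r2:8,r3:Add1,r4:2,r5:8
  c6: stall  regs: r0:Mul2,r1:8,r2:8,r3:Add1,r4:2,r5:8
  c7: CDB Mul1=64; issue MUL r3<-Mul1  regs: r0:Mul2,r1:8,r2:8,r3:Mul1,r4:2,r5:8
  c8: CDB Mul2=64; issue SUB r0<-Add2  regs: r0:Add2,r1:8,r2:8,r3:Mul1,r4:2,r5:8
  c9: -  regs: r0:Add2,r1:8,r2:8,r3:Mul1,r4:2,r5:8
  c10: CDB Add1=-56  regs: r0:Add2,r1:8,r2:8,r3:Mul1,r4:2,r5:8
  c11: -  regs: r0:Add2,r1:8,r2:8,r3:Mul1,r4:2,r5:8
  c12: CDB Mul1=64  regs: r0:Add2,r1:8,r2:8,r3:64,r4:2,r5:8
  c13: -  regs: r0:Add2,r1:8,r2:8,r3:64,r4:2,r5:8
  c14: CDB Add2=56  regs: r0:56,r1:8,r2:8,r3:64,r4:2,r5:8

STATUS = VALUE 56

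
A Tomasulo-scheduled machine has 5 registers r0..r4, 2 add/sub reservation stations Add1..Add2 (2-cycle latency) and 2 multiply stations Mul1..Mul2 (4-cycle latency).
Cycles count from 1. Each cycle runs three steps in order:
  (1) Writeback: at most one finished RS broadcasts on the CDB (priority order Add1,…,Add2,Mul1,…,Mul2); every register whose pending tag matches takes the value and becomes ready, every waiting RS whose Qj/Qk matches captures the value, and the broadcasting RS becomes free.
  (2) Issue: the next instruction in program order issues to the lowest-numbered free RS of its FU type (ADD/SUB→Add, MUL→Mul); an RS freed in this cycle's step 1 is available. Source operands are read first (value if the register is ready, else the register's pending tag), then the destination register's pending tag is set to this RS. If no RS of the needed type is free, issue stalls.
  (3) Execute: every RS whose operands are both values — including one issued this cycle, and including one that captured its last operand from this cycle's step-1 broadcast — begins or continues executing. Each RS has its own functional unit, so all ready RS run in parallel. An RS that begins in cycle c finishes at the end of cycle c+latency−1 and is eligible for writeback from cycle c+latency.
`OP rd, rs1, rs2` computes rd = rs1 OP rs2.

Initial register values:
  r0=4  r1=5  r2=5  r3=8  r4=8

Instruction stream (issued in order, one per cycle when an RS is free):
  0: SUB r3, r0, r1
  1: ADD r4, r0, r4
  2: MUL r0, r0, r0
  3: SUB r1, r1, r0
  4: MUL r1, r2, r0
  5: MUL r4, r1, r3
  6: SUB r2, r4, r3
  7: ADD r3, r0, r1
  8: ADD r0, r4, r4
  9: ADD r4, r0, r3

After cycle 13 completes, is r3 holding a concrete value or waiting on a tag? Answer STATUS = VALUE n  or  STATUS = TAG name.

c1: issue SUB r3<-Add1 | r0:4,r1:5,r2:5,r3:Add1,r4:8
c2: issue ADD r4<-Add2 | r0:4,r1:5,r2:5,r3:Add1,r4:Add2
c3: CDB Add1=-1; issue MUL r0<-Mul1 | r0:Mul1,r1:5,r2:5,r3:-1,r4:Add2
c4: CDB Add2=12; issue SUB r1<-Add1 | r0:Mul1,r1:Add1,r2:5,r3:-1,r4:12
c5: issue MUL r1<-Mul2 | r0:Mul1,r1:Mul2,r2:5,r3:-1,r4:12
c6: stall | r0:Mul1,r1:Mul2,r2:5,r3:-1,r4:12
c7: CDB Mul1=16; issue MUL r4<-Mul1 | r0:16,r1:Mul2,r2:5,r3:-1,r4:Mul1
c8: issue SUB r2<-Add2 | r0:16,r1:Mul2,r2:Add2,r3:-1,r4:Mul1
c9: CDB Add1=-11; issue ADD r3<-Add1 | r0:16,r1:Mul2,r2:Add2,r3:Add1,r4:Mul1
c10: stall | r0:16,r1:Mul2,r2:Add2,r3:Add1,r4:Mul1
c11: CDB Mul2=80; stall | r0:16,r1:80,r2:Add2,r3:Add1,r4:Mul1
c12: stall | r0:16,r1:80,r2:Add2,r3:Add1,r4:Mul1
c13: CDB Add1=96; issue ADD r0<-Add1 | r0:Add1,r1:80,r2:Add2,r3:96,r4:Mul1

STATUS = VALUE 96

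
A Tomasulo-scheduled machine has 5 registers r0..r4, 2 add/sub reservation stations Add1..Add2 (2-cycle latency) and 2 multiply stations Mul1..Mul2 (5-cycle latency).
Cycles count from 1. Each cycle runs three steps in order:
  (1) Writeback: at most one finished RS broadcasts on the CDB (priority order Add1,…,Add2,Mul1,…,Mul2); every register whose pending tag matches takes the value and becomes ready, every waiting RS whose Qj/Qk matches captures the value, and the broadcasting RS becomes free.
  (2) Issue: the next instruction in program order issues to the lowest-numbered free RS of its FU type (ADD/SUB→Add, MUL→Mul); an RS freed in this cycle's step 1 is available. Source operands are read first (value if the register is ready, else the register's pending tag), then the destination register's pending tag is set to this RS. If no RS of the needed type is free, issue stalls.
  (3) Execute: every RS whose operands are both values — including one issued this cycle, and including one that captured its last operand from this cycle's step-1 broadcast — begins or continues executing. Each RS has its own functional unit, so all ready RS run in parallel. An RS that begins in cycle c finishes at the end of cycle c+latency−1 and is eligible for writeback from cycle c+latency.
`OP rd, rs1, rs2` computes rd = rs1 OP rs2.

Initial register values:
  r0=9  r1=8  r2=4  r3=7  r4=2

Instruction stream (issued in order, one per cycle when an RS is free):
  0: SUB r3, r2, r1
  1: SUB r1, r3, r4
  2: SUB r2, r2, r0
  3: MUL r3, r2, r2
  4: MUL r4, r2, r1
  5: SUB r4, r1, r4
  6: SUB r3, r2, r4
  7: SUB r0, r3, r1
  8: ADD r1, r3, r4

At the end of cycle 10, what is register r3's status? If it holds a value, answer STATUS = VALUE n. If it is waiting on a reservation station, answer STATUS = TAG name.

STATUS = TAG Add2

cycle 1: issue SUB r3<-Add1 // r0:9,r1:8,r2:4,r3:Add1,r4:2
cycle 2: issue SUB r1<-Add2 // r0:9,r1:Add2,r2:4,r3:Add1,r4:2
cycle 3: CDB Add1=-4; issue SUB r2<-Add1 // r0:9,r1:Add2,r2:Add1,r3:-4,r4:2
cycle 4: issue MUL r3<-Mul1 // r0:9,r1:Add2,r2:Add1,r3:Mul1,r4:2
cycle 5: CDB Add1=-5; issue MUL r4<-Mul2 // r0:9,r1:Add2,r2:-5,r3:Mul1,r4:Mul2
cycle 6: CDB Add2=-6; issue SUB r4<-Add1 // r0:9,r1:-6,r2:-5,r3:Mul1,r4:Add1
cycle 7: issue SUB r3<-Add2 // r0:9,r1:-6,r2:-5,r3:Add2,r4:Add1
cycle 8: stall // r0:9,r1:-6,r2:-5,r3:Add2,r4:Add1
cycle 9: stall // r0:9,r1:-6,r2:-5,r3:Add2,r4:Add1
cycle 10: CDB Mul1=25; stall // r0:9,r1:-6,r2:-5,r3:Add2,r4:Add1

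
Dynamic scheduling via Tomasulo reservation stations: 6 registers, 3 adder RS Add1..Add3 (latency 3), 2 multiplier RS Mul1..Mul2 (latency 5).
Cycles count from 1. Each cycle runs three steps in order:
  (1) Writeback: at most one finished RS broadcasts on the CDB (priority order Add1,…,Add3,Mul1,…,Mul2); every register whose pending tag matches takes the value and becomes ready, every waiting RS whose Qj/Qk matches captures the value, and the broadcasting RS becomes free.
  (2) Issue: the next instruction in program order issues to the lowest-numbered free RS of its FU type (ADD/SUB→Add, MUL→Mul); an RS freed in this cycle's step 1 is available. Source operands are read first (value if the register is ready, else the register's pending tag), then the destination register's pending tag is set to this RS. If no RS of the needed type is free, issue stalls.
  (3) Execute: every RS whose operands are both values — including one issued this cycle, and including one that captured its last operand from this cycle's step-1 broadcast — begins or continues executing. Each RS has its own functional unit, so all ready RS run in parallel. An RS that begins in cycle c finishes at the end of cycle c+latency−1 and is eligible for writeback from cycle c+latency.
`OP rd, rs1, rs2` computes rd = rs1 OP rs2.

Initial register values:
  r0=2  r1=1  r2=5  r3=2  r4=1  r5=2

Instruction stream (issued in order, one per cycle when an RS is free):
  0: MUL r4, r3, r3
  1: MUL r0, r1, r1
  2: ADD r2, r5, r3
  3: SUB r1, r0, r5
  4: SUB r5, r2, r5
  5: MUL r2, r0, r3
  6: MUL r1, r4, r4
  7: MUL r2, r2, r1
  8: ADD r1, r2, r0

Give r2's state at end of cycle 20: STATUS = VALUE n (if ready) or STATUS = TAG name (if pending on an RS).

c1: issue MUL r4<-Mul1 | r0:2,r1:1,r2:5,r3:2,r4:Mul1,r5:2
c2: issue MUL r0<-Mul2 | r0:Mul2,r1:1,r2:5,r3:2,r4:Mul1,r5:2
c3: issue ADD r2<-Add1 | r0:Mul2,r1:1,r2:Add1,r3:2,r4:Mul1,r5:2
c4: issue SUB r1<-Add2 | r0:Mul2,r1:Add2,r2:Add1,r3:2,r4:Mul1,r5:2
c5: issue SUB r5<-Add3 | r0:Mul2,r1:Add2,r2:Add1,r3:2,r4:Mul1,r5:Add3
c6: CDB Add1=4; stall | r0:Mul2,r1:Add2,r2:4,r3:2,r4:Mul1,r5:Add3
c7: CDB Mul1=4; issue MUL r2<-Mul1 | r0:Mul2,r1:Add2,r2:Mul1,r3:2,r4:4,r5:Add3
c8: CDB Mul2=1; issue MUL r1<-Mul2 | r0:1,r1:Mul2,r2:Mul1,r3:2,r4:4,r5:Add3
c9: CDB Add3=2; stall | r0:1,r1:Mul2,r2:Mul1,r3:2,r4:4,r5:2
c10: stall | r0:1,r1:Mul2,r2:Mul1,r3:2,r4:4,r5:2
c11: CDB Add2=-1; stall | r0:1,r1:Mul2,r2:Mul1,r3:2,r4:4,r5:2
c12: stall | r0:1,r1:Mul2,r2:Mul1,r3:2,r4:4,r5:2
c13: CDB Mul1=2; issue MUL r2<-Mul1 | r0:1,r1:Mul2,r2:Mul1,r3:2,r4:4,r5:2
c14: CDB Mul2=16; issue ADD r1<-Add1 | r0:1,r1:Add1,r2:Mul1,r3:2,r4:4,r5:2
c15: - | r0:1,r1:Add1,r2:Mul1,r3:2,r4:4,r5:2
c16: - | r0:1,r1:Add1,r2:Mul1,r3:2,r4:4,r5:2
c17: - | r0:1,r1:Add1,r2:Mul1,r3:2,r4:4,r5:2
c18: - | r0:1,r1:Add1,r2:Mul1,r3:2,r4:4,r5:2
c19: CDB Mul1=32 | r0:1,r1:Add1,r2:32,r3:2,r4:4,r5:2
c20: - | r0:1,r1:Add1,r2:32,r3:2,r4:4,r5:2

STATUS = VALUE 32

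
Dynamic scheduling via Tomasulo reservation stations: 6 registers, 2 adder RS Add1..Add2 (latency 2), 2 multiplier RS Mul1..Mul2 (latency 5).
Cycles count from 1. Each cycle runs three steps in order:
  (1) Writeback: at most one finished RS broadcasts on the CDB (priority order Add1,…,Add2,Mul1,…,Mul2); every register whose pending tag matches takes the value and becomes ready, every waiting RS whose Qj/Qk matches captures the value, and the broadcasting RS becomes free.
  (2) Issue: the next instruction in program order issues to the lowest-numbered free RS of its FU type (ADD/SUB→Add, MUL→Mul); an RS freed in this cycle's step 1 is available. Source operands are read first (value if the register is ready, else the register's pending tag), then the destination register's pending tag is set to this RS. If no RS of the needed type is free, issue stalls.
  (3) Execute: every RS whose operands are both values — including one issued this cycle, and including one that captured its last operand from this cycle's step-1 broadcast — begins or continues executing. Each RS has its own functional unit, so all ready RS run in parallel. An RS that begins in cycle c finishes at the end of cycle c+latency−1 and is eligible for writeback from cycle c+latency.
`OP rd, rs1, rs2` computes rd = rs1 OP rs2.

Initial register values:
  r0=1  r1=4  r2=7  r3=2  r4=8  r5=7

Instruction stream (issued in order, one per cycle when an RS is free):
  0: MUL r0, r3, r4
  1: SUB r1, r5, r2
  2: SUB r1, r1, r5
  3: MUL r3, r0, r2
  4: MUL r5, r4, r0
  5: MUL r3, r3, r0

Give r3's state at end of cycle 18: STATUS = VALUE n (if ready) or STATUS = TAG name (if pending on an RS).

cycle 1: issue MUL r0<-Mul1 // r0:Mul1,r1:4,r2:7,r3:2,r4:8,r5:7
cycle 2: issue SUB r1<-Add1 // r0:Mul1,r1:Add1,r2:7,r3:2,r4:8,r5:7
cycle 3: issue SUB r1<-Add2 // r0:Mul1,r1:Add2,r2:7,r3:2,r4:8,r5:7
cycle 4: CDB Add1=0; issue MUL r3<-Mul2 // r0:Mul1,r1:Add2,r2:7,r3:Mul2,r4:8,r5:7
cycle 5: stall // r0:Mul1,r1:Add2,r2:7,r3:Mul2,r4:8,r5:7
cycle 6: CDB Add2=-7; stall // r0:Mul1,r1:-7,r2:7,r3:Mul2,r4:8,r5:7
cycle 7: CDB Mul1=16; issue MUL r5<-Mul1 // r0:16,r1:-7,r2:7,r3:Mul2,r4:8,r5:Mul1
cycle 8: stall // r0:16,r1:-7,r2:7,r3:Mul2,r4:8,r5:Mul1
cycle 9: stall // r0:16,r1:-7,r2:7,r3:Mul2,r4:8,r5:Mul1
cycle 10: stall // r0:16,r1:-7,r2:7,r3:Mul2,r4:8,r5:Mul1
cycle 11: stall // r0:16,r1:-7,r2:7,r3:Mul2,r4:8,r5:Mul1
cycle 12: CDB Mul1=128; issue MUL r3<-Mul1 // r0:16,r1:-7,r2:7,r3:Mul1,r4:8,r5:128
cycle 13: CDB Mul2=112 // r0:16,r1:-7,r2:7,r3:Mul1,r4:8,r5:128
cycle 14: - // r0:16,r1:-7,r2:7,r3:Mul1,r4:8,r5:128
cycle 15: - // r0:16,r1:-7,r2:7,r3:Mul1,r4:8,r5:128
cycle 16: - // r0:16,r1:-7,r2:7,r3:Mul1,r4:8,r5:128
cycle 17: - // r0:16,r1:-7,r2:7,r3:Mul1,r4:8,r5:128
cycle 18: CDB Mul1=1792 // r0:16,r1:-7,r2:7,r3:1792,r4:8,r5:128

STATUS = VALUE 1792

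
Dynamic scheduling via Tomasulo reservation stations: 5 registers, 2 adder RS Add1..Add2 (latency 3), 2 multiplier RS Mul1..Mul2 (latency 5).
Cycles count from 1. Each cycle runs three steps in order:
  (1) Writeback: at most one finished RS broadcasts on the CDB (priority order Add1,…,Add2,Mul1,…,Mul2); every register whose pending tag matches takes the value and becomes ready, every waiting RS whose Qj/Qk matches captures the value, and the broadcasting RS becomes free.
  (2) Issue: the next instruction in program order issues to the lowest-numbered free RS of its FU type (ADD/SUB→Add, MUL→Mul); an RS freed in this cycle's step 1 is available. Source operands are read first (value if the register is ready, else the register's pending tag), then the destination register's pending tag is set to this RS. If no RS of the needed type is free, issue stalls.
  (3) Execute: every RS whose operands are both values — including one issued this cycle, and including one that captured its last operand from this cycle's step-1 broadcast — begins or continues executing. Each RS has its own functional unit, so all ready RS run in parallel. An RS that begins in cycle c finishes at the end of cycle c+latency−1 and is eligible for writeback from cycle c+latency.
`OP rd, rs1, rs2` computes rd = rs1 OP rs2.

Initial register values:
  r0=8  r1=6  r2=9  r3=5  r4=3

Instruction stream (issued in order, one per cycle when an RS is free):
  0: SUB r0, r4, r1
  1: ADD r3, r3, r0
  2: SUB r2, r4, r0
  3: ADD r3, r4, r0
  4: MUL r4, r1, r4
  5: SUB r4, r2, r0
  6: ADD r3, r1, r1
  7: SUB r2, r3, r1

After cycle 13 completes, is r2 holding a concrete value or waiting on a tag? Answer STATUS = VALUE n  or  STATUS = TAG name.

STATUS = TAG Add2

cycle 1: issue SUB r0<-Add1 // r0:Add1,r1:6,r2:9,r3:5,r4:3
cycle 2: issue ADD r3<-Add2 // r0:Add1,r1:6,r2:9,r3:Add2,r4:3
cycle 3: stall // r0:Add1,r1:6,r2:9,r3:Add2,r4:3
cycle 4: CDB Add1=-3; issue SUB r2<-Add1 // r0:-3,r1:6,r2:Add1,r3:Add2,r4:3
cycle 5: stall // r0:-3,r1:6,r2:Add1,r3:Add2,r4:3
cycle 6: stall // r0:-3,r1:6,r2:Add1,r3:Add2,r4:3
cycle 7: CDB Add1=6; issue ADD r3<-Add1 // r0:-3,r1:6,r2:6,r3:Add1,r4:3
cycle 8: CDB Add2=2; issue MUL r4<-Mul1 // r0:-3,r1:6,r2:6,r3:Add1,r4:Mul1
cycle 9: issue SUB r4<-Add2 // r0:-3,r1:6,r2:6,r3:Add1,r4:Add2
cycle 10: CDB Add1=0; issue ADD r3<-Add1 // r0:-3,r1:6,r2:6,r3:Add1,r4:Add2
cycle 11: stall // r0:-3,r1:6,r2:6,r3:Add1,r4:Add2
cycle 12: CDB Add2=9; issue SUB r2<-Add2 // r0:-3,r1:6,r2:Add2,r3:Add1,r4:9
cycle 13: CDB Add1=12 // r0:-3,r1:6,r2:Add2,r3:12,r4:9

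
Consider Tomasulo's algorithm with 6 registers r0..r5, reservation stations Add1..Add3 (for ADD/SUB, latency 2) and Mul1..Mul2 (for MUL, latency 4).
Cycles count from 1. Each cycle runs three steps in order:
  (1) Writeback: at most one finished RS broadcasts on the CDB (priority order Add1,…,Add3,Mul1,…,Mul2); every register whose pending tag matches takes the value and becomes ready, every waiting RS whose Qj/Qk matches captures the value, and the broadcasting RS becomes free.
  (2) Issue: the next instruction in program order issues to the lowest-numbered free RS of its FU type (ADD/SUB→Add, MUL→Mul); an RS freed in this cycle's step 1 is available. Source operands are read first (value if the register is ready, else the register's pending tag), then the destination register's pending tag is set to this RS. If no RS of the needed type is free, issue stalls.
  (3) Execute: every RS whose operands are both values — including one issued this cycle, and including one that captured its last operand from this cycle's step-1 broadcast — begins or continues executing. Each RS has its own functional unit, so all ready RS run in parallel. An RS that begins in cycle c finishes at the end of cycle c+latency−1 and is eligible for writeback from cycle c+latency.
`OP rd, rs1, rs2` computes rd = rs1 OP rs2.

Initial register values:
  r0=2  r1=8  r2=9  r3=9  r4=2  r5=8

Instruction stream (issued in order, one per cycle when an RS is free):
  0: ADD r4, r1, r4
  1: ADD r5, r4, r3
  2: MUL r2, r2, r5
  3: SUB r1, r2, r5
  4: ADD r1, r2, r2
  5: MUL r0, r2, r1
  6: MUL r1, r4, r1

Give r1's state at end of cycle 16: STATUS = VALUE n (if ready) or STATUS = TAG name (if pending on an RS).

c1: issue ADD r4<-Add1 | r0:2,r1:8,r2:9,r3:9,r4:Add1,r5:8
c2: issue ADD r5<-Add2 | r0:2,r1:8,r2:9,r3:9,r4:Add1,r5:Add2
c3: CDB Add1=10; issue MUL r2<-Mul1 | r0:2,r1:8,r2:Mul1,r3:9,r4:10,r5:Add2
c4: issue SUB r1<-Add1 | r0:2,r1:Add1,r2:Mul1,r3:9,r4:10,r5:Add2
c5: CDB Add2=19; issue ADD r1<-Add2 | r0:2,r1:Add2,r2:Mul1,r3:9,r4:10,r5:19
c6: issue MUL r0<-Mul2 | r0:Mul2,r1:Add2,r2:Mul1,r3:9,r4:10,r5:19
c7: stall | r0:Mul2,r1:Add2,r2:Mul1,r3:9,r4:10,r5:19
c8: stall | r0:Mul2,r1:Add2,r2:Mul1,r3:9,r4:10,r5:19
c9: CDB Mul1=171; issue MUL r1<-Mul1 | r0:Mul2,r1:Mul1,r2:171,r3:9,r4:10,r5:19
c10: - | r0:Mul2,r1:Mul1,r2:171,r3:9,r4:10,r5:19
c11: CDB Add1=152 | r0:Mul2,r1:Mul1,r2:171,r3:9,r4:10,r5:19
c12: CDB Add2=342 | r0:Mul2,r1:Mul1,r2:171,r3:9,r4:10,r5:19
c13: - | r0:Mul2,r1:Mul1,r2:171,r3:9,r4:10,r5:19
c14: - | r0:Mul2,r1:Mul1,r2:171,r3:9,r4:10,r5:19
c15: - | r0:Mul2,r1:Mul1,r2:171,r3:9,r4:10,r5:19
c16: CDB Mul1=3420 | r0:Mul2,r1:3420,r2:171,r3:9,r4:10,r5:19

STATUS = VALUE 3420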